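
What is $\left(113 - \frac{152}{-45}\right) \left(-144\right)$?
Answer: $- \frac{83792}{5} \approx -16758.0$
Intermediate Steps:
$\left(113 - \frac{152}{-45}\right) \left(-144\right) = \left(113 - - \frac{152}{45}\right) \left(-144\right) = \left(113 + \frac{152}{45}\right) \left(-144\right) = \frac{5237}{45} \left(-144\right) = - \frac{83792}{5}$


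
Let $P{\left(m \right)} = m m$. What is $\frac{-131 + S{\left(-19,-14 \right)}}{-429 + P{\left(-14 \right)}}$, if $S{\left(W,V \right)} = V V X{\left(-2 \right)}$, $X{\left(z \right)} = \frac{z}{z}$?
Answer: $- \frac{65}{233} \approx -0.27897$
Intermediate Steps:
$X{\left(z \right)} = 1$
$S{\left(W,V \right)} = V^{2}$ ($S{\left(W,V \right)} = V V 1 = V^{2} \cdot 1 = V^{2}$)
$P{\left(m \right)} = m^{2}$
$\frac{-131 + S{\left(-19,-14 \right)}}{-429 + P{\left(-14 \right)}} = \frac{-131 + \left(-14\right)^{2}}{-429 + \left(-14\right)^{2}} = \frac{-131 + 196}{-429 + 196} = \frac{65}{-233} = 65 \left(- \frac{1}{233}\right) = - \frac{65}{233}$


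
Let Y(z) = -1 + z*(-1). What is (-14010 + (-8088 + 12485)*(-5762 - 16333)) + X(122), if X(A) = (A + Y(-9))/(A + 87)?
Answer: -20307636395/209 ≈ -9.7166e+7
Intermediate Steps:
Y(z) = -1 - z
X(A) = (8 + A)/(87 + A) (X(A) = (A + (-1 - 1*(-9)))/(A + 87) = (A + (-1 + 9))/(87 + A) = (A + 8)/(87 + A) = (8 + A)/(87 + A))
(-14010 + (-8088 + 12485)*(-5762 - 16333)) + X(122) = (-14010 + (-8088 + 12485)*(-5762 - 16333)) + (8 + 122)/(87 + 122) = (-14010 + 4397*(-22095)) + 130/209 = (-14010 - 97151715) + (1/209)*130 = -97165725 + 130/209 = -20307636395/209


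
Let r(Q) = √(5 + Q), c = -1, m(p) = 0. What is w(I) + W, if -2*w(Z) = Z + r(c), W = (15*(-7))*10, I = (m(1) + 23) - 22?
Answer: -2103/2 ≈ -1051.5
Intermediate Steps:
I = 1 (I = (0 + 23) - 22 = 23 - 22 = 1)
W = -1050 (W = -105*10 = -1050)
w(Z) = -1 - Z/2 (w(Z) = -(Z + √(5 - 1))/2 = -(Z + √4)/2 = -(Z + 2)/2 = -(2 + Z)/2 = -1 - Z/2)
w(I) + W = (-1 - ½*1) - 1050 = (-1 - ½) - 1050 = -3/2 - 1050 = -2103/2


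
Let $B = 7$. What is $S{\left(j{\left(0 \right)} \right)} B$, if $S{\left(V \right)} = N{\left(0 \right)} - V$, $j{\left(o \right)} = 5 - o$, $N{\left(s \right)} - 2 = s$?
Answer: $-21$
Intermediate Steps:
$N{\left(s \right)} = 2 + s$
$S{\left(V \right)} = 2 - V$ ($S{\left(V \right)} = \left(2 + 0\right) - V = 2 - V$)
$S{\left(j{\left(0 \right)} \right)} B = \left(2 - \left(5 - 0\right)\right) 7 = \left(2 - \left(5 + 0\right)\right) 7 = \left(2 - 5\right) 7 = \left(-3\right) 7 = -21$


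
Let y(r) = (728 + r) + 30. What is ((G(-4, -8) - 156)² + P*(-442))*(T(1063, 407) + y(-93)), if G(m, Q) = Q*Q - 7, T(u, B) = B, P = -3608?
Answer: 1720063664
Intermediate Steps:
G(m, Q) = -7 + Q² (G(m, Q) = Q² - 7 = -7 + Q²)
y(r) = 758 + r
((G(-4, -8) - 156)² + P*(-442))*(T(1063, 407) + y(-93)) = (((-7 + (-8)²) - 156)² - 3608*(-442))*(407 + (758 - 93)) = (((-7 + 64) - 156)² + 1594736)*(407 + 665) = ((57 - 156)² + 1594736)*1072 = ((-99)² + 1594736)*1072 = (9801 + 1594736)*1072 = 1604537*1072 = 1720063664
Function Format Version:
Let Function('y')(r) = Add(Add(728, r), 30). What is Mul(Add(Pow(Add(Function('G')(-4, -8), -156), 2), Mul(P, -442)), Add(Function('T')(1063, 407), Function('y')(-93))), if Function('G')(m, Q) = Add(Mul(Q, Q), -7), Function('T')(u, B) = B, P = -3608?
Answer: 1720063664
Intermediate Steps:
Function('G')(m, Q) = Add(-7, Pow(Q, 2)) (Function('G')(m, Q) = Add(Pow(Q, 2), -7) = Add(-7, Pow(Q, 2)))
Function('y')(r) = Add(758, r)
Mul(Add(Pow(Add(Function('G')(-4, -8), -156), 2), Mul(P, -442)), Add(Function('T')(1063, 407), Function('y')(-93))) = Mul(Add(Pow(Add(Add(-7, Pow(-8, 2)), -156), 2), Mul(-3608, -442)), Add(407, Add(758, -93))) = Mul(Add(Pow(Add(Add(-7, 64), -156), 2), 1594736), Add(407, 665)) = Mul(Add(Pow(Add(57, -156), 2), 1594736), 1072) = Mul(Add(Pow(-99, 2), 1594736), 1072) = Mul(Add(9801, 1594736), 1072) = Mul(1604537, 1072) = 1720063664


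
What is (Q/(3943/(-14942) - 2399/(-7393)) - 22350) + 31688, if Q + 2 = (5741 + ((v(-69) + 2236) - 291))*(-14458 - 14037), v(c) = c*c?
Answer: -39179789519610460/6695259 ≈ -5.8519e+9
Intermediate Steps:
v(c) = c**2
Q = -354677267 (Q = -2 + (5741 + (((-69)**2 + 2236) - 291))*(-14458 - 14037) = -2 + (5741 + ((4761 + 2236) - 291))*(-28495) = -2 + (5741 + (6997 - 291))*(-28495) = -2 + (5741 + 6706)*(-28495) = -2 + 12447*(-28495) = -2 - 354677265 = -354677267)
(Q/(3943/(-14942) - 2399/(-7393)) - 22350) + 31688 = (-354677267/(3943/(-14942) - 2399/(-7393)) - 22350) + 31688 = (-354677267/(3943*(-1/14942) - 2399*(-1/7393)) - 22350) + 31688 = (-354677267/(-3943/14942 + 2399/7393) - 22350) + 31688 = (-354677267/6695259/110466206 - 22350) + 31688 = (-354677267*110466206/6695259 - 22350) + 31688 = (-39179852039939002/6695259 - 22350) + 31688 = -39180001678977652/6695259 + 31688 = -39179789519610460/6695259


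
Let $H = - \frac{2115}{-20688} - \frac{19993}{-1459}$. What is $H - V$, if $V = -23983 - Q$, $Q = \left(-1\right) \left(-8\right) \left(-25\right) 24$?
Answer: $\frac{193144127635}{10061264} \approx 19197.0$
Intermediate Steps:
$Q = -4800$ ($Q = 8 \left(-25\right) 24 = \left(-200\right) 24 = -4800$)
$H = \frac{138900323}{10061264}$ ($H = \left(-2115\right) \left(- \frac{1}{20688}\right) - - \frac{19993}{1459} = \frac{705}{6896} + \frac{19993}{1459} = \frac{138900323}{10061264} \approx 13.805$)
$V = -19183$ ($V = -23983 - -4800 = -23983 + 4800 = -19183$)
$H - V = \frac{138900323}{10061264} - -19183 = \frac{138900323}{10061264} + 19183 = \frac{193144127635}{10061264}$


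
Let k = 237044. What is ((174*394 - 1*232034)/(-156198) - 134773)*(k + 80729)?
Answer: -477819588806732/11157 ≈ -4.2827e+10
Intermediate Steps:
((174*394 - 1*232034)/(-156198) - 134773)*(k + 80729) = ((174*394 - 1*232034)/(-156198) - 134773)*(237044 + 80729) = ((68556 - 232034)*(-1/156198) - 134773)*317773 = (-163478*(-1/156198) - 134773)*317773 = (11677/11157 - 134773)*317773 = -1503650684/11157*317773 = -477819588806732/11157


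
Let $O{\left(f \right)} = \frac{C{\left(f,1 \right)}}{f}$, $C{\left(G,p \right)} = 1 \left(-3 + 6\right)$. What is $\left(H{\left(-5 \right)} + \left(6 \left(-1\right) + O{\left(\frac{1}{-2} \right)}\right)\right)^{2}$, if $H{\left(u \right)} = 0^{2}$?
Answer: $144$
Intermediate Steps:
$H{\left(u \right)} = 0$
$C{\left(G,p \right)} = 3$ ($C{\left(G,p \right)} = 1 \cdot 3 = 3$)
$O{\left(f \right)} = \frac{3}{f}$
$\left(H{\left(-5 \right)} + \left(6 \left(-1\right) + O{\left(\frac{1}{-2} \right)}\right)\right)^{2} = \left(0 + \left(6 \left(-1\right) + \frac{3}{\frac{1}{-2}}\right)\right)^{2} = \left(0 - \left(6 - \frac{3}{- \frac{1}{2}}\right)\right)^{2} = \left(0 + \left(-6 + 3 \left(-2\right)\right)\right)^{2} = \left(0 - 12\right)^{2} = \left(-12\right)^{2} = 144$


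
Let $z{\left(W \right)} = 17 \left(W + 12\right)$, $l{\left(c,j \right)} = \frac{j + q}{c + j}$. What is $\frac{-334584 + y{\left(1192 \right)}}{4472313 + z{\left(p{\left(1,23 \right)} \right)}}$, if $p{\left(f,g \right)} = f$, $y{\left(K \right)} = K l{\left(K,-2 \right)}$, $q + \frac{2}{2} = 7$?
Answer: $- \frac{9048868}{120961715} \approx -0.074808$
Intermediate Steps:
$q = 6$ ($q = -1 + 7 = 6$)
$l{\left(c,j \right)} = \frac{6 + j}{c + j}$ ($l{\left(c,j \right)} = \frac{j + 6}{c + j} = \frac{6 + j}{c + j}$)
$y{\left(K \right)} = \frac{4 K}{-2 + K}$ ($y{\left(K \right)} = K \frac{6 - 2}{K - 2} = K \frac{1}{-2 + K} 4 = K \frac{4}{-2 + K} = \frac{4 K}{-2 + K}$)
$z{\left(W \right)} = 204 + 17 W$ ($z{\left(W \right)} = 17 \left(12 + W\right) = 204 + 17 W$)
$\frac{-334584 + y{\left(1192 \right)}}{4472313 + z{\left(p{\left(1,23 \right)} \right)}} = \frac{-334584 + 4 \cdot 1192 \frac{1}{-2 + 1192}}{4472313 + \left(204 + 17 \cdot 1\right)} = \frac{-334584 + 4 \cdot 1192 \cdot \frac{1}{1190}}{4472313 + \left(204 + 17\right)} = \frac{-334584 + 4 \cdot 1192 \cdot \frac{1}{1190}}{4472313 + 221} = \frac{-334584 + \frac{2384}{595}}{4472534} = \left(- \frac{199075096}{595}\right) \frac{1}{4472534} = - \frac{9048868}{120961715}$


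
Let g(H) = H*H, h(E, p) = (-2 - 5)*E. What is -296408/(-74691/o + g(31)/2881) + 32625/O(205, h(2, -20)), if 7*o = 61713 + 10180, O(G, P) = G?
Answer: 315812018381903/7365671648 ≈ 42876.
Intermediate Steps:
h(E, p) = -7*E
g(H) = H²
o = 71893/7 (o = (61713 + 10180)/7 = (⅐)*71893 = 71893/7 ≈ 10270.)
-296408/(-74691/o + g(31)/2881) + 32625/O(205, h(2, -20)) = -296408/(-74691/71893/7 + 31²/2881) + 32625/205 = -296408/(-74691*7/71893 + 961*(1/2881)) + 32625*(1/205) = -296408/(-522837/71893 + 961/2881) + 6525/41 = -296408/(-1437204224/207123733) + 6525/41 = -296408*(-207123733/1437204224) + 6525/41 = 7674141431383/179650528 + 6525/41 = 315812018381903/7365671648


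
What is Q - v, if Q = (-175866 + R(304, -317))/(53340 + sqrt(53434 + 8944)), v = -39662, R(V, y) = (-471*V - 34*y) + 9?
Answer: 56412822311272/1422546611 + 308263*sqrt(62378)/2845093222 ≈ 39656.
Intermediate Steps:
R(V, y) = 9 - 471*V - 34*y
Q = -308263/(53340 + sqrt(62378)) (Q = (-175866 + (9 - 471*304 - 34*(-317)))/(53340 + sqrt(53434 + 8944)) = (-175866 + (9 - 143184 + 10778))/(53340 + sqrt(62378)) = (-175866 - 132397)/(53340 + sqrt(62378)) = -308263/(53340 + sqrt(62378)) ≈ -5.7523)
Q - v = (-8221374210/1422546611 + 308263*sqrt(62378)/2845093222) - 1*(-39662) = (-8221374210/1422546611 + 308263*sqrt(62378)/2845093222) + 39662 = 56412822311272/1422546611 + 308263*sqrt(62378)/2845093222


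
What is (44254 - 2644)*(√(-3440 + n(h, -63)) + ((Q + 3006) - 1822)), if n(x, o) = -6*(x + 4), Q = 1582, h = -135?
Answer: 115093260 + 41610*I*√2654 ≈ 1.1509e+8 + 2.1436e+6*I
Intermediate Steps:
n(x, o) = -24 - 6*x (n(x, o) = -6*(4 + x) = -24 - 6*x)
(44254 - 2644)*(√(-3440 + n(h, -63)) + ((Q + 3006) - 1822)) = (44254 - 2644)*(√(-3440 + (-24 - 6*(-135))) + ((1582 + 3006) - 1822)) = 41610*(√(-3440 + (-24 + 810)) + (4588 - 1822)) = 41610*(√(-3440 + 786) + 2766) = 41610*(√(-2654) + 2766) = 41610*(I*√2654 + 2766) = 41610*(2766 + I*√2654) = 115093260 + 41610*I*√2654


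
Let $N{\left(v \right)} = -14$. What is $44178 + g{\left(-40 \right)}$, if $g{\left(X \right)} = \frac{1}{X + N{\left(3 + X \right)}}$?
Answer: $\frac{2385611}{54} \approx 44178.0$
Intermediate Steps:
$g{\left(X \right)} = \frac{1}{-14 + X}$ ($g{\left(X \right)} = \frac{1}{X - 14} = \frac{1}{-14 + X}$)
$44178 + g{\left(-40 \right)} = 44178 + \frac{1}{-14 - 40} = 44178 + \frac{1}{-54} = 44178 - \frac{1}{54} = \frac{2385611}{54}$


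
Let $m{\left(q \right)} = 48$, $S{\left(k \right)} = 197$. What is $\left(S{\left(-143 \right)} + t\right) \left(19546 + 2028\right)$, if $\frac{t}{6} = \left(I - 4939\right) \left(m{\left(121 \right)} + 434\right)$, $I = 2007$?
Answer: $-182929117378$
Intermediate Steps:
$t = -8479344$ ($t = 6 \left(2007 - 4939\right) \left(48 + 434\right) = 6 \left(\left(-2932\right) 482\right) = 6 \left(-1413224\right) = -8479344$)
$\left(S{\left(-143 \right)} + t\right) \left(19546 + 2028\right) = \left(197 - 8479344\right) \left(19546 + 2028\right) = \left(-8479147\right) 21574 = -182929117378$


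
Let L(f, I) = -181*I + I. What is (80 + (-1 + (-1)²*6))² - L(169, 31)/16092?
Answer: 3229730/447 ≈ 7225.3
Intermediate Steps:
L(f, I) = -180*I
(80 + (-1 + (-1)²*6))² - L(169, 31)/16092 = (80 + (-1 + (-1)²*6))² - (-180*31)/16092 = (80 + (-1 + 1*6))² - (-5580)/16092 = (80 + (-1 + 6))² - 1*(-155/447) = (80 + 5)² + 155/447 = 85² + 155/447 = 7225 + 155/447 = 3229730/447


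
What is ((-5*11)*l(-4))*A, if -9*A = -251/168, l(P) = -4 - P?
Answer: 0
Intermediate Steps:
A = 251/1512 (A = -(-251)/(9*168) = -⅑*(-251/168) = 251/1512 ≈ 0.16601)
((-5*11)*l(-4))*A = ((-5*11)*(-4 - 1*(-4)))*(251/1512) = -55*(-4 + 4)*(251/1512) = -55*0*(251/1512) = 0*(251/1512) = 0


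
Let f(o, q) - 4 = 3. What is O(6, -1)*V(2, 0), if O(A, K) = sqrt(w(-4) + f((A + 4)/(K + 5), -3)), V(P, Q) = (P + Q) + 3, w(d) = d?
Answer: 5*sqrt(3) ≈ 8.6602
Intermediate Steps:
f(o, q) = 7 (f(o, q) = 4 + 3 = 7)
V(P, Q) = 3 + P + Q
O(A, K) = sqrt(3) (O(A, K) = sqrt(-4 + 7) = sqrt(3))
O(6, -1)*V(2, 0) = sqrt(3)*(3 + 2 + 0) = sqrt(3)*5 = 5*sqrt(3)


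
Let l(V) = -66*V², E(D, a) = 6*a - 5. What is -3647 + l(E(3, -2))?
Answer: -22721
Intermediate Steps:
E(D, a) = -5 + 6*a
-3647 + l(E(3, -2)) = -3647 - 66*(-5 + 6*(-2))² = -3647 - 66*(-5 - 12)² = -3647 - 66*(-17)² = -3647 - 66*289 = -3647 - 19074 = -22721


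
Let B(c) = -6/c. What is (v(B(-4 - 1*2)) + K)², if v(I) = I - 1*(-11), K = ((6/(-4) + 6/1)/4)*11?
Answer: 38025/64 ≈ 594.14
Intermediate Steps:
K = 99/8 (K = ((6*(-¼) + 6*1)*(¼))*11 = ((-3/2 + 6)*(¼))*11 = ((9/2)*(¼))*11 = (9/8)*11 = 99/8 ≈ 12.375)
v(I) = 11 + I (v(I) = I + 11 = 11 + I)
(v(B(-4 - 1*2)) + K)² = ((11 - 6/(-4 - 1*2)) + 99/8)² = ((11 - 6/(-4 - 2)) + 99/8)² = ((11 - 6/(-6)) + 99/8)² = ((11 - 6*(-⅙)) + 99/8)² = ((11 + 1) + 99/8)² = (12 + 99/8)² = (195/8)² = 38025/64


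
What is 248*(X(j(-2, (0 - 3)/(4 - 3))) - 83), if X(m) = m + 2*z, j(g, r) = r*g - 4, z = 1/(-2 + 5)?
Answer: -59768/3 ≈ -19923.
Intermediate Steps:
z = ⅓ (z = 1/3 = ⅓ ≈ 0.33333)
j(g, r) = -4 + g*r (j(g, r) = g*r - 4 = -4 + g*r)
X(m) = ⅔ + m (X(m) = m + 2*(⅓) = m + ⅔ = ⅔ + m)
248*(X(j(-2, (0 - 3)/(4 - 3))) - 83) = 248*((⅔ + (-4 - 2*(0 - 3)/(4 - 3))) - 83) = 248*((⅔ + (-4 - (-6)/1)) - 83) = 248*((⅔ + (-4 - (-6))) - 83) = 248*((⅔ + (-4 - 2*(-3))) - 83) = 248*((⅔ + (-4 + 6)) - 83) = 248*((⅔ + 2) - 83) = 248*(8/3 - 83) = 248*(-241/3) = -59768/3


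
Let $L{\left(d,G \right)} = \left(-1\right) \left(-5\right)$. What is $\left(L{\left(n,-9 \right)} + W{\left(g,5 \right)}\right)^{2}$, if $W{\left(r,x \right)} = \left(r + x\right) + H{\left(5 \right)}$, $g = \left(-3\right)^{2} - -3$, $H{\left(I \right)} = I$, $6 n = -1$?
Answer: $729$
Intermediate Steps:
$n = - \frac{1}{6}$ ($n = \frac{1}{6} \left(-1\right) = - \frac{1}{6} \approx -0.16667$)
$g = 12$ ($g = 9 + 3 = 12$)
$L{\left(d,G \right)} = 5$
$W{\left(r,x \right)} = 5 + r + x$ ($W{\left(r,x \right)} = \left(r + x\right) + 5 = 5 + r + x$)
$\left(L{\left(n,-9 \right)} + W{\left(g,5 \right)}\right)^{2} = \left(5 + \left(5 + 12 + 5\right)\right)^{2} = \left(5 + 22\right)^{2} = 27^{2} = 729$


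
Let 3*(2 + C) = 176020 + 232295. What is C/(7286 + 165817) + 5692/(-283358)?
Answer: 18790285799/24525059937 ≈ 0.76617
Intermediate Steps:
C = 136103 (C = -2 + (176020 + 232295)/3 = -2 + (⅓)*408315 = -2 + 136105 = 136103)
C/(7286 + 165817) + 5692/(-283358) = 136103/(7286 + 165817) + 5692/(-283358) = 136103/173103 + 5692*(-1/283358) = 136103*(1/173103) - 2846/141679 = 136103/173103 - 2846/141679 = 18790285799/24525059937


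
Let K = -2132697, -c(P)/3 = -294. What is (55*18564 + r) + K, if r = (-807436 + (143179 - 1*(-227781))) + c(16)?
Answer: -1547271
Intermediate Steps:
c(P) = 882 (c(P) = -3*(-294) = 882)
r = -435594 (r = (-807436 + (143179 - 1*(-227781))) + 882 = (-807436 + (143179 + 227781)) + 882 = (-807436 + 370960) + 882 = -436476 + 882 = -435594)
(55*18564 + r) + K = (55*18564 - 435594) - 2132697 = (1021020 - 435594) - 2132697 = 585426 - 2132697 = -1547271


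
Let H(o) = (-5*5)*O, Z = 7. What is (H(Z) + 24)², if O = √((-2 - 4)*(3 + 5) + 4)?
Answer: -26924 - 2400*I*√11 ≈ -26924.0 - 7959.9*I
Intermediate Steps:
O = 2*I*√11 (O = √(-6*8 + 4) = √(-48 + 4) = √(-44) = 2*I*√11 ≈ 6.6332*I)
H(o) = -50*I*√11 (H(o) = (-5*5)*(2*I*√11) = -50*I*√11)
(H(Z) + 24)² = (-50*I*√11 + 24)² = (24 - 50*I*√11)²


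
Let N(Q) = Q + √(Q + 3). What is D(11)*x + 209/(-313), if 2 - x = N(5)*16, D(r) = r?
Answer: -268763/313 - 352*√2 ≈ -1356.5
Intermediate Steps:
N(Q) = Q + √(3 + Q)
x = -78 - 32*√2 (x = 2 - (5 + √(3 + 5))*16 = 2 - (5 + √8)*16 = 2 - (5 + 2*√2)*16 = 2 - (80 + 32*√2) = 2 + (-80 - 32*√2) = -78 - 32*√2 ≈ -123.25)
D(11)*x + 209/(-313) = 11*(-78 - 32*√2) + 209/(-313) = (-858 - 352*√2) + 209*(-1/313) = (-858 - 352*√2) - 209/313 = -268763/313 - 352*√2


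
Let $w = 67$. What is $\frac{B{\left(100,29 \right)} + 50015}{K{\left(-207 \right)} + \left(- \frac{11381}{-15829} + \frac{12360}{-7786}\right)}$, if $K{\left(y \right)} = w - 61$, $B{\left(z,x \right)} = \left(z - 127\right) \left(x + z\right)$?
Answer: $\frac{2867408724004}{316216795} \approx 9067.9$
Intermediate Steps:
$B{\left(z,x \right)} = \left(-127 + z\right) \left(x + z\right)$
$K{\left(y \right)} = 6$ ($K{\left(y \right)} = 67 - 61 = 6$)
$\frac{B{\left(100,29 \right)} + 50015}{K{\left(-207 \right)} + \left(- \frac{11381}{-15829} + \frac{12360}{-7786}\right)} = \frac{\left(100^{2} - 3683 - 12700 + 29 \cdot 100\right) + 50015}{6 + \left(- \frac{11381}{-15829} + \frac{12360}{-7786}\right)} = \frac{\left(10000 - 3683 - 12700 + 2900\right) + 50015}{6 + \left(\left(-11381\right) \left(- \frac{1}{15829}\right) + 12360 \left(- \frac{1}{7786}\right)\right)} = \frac{-3483 + 50015}{6 + \left(\frac{11381}{15829} - \frac{6180}{3893}\right)} = \frac{46532}{6 - \frac{53516987}{61622297}} = \frac{46532}{\frac{316216795}{61622297}} = 46532 \cdot \frac{61622297}{316216795} = \frac{2867408724004}{316216795}$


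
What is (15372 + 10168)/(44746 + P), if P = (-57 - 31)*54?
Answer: 12770/19997 ≈ 0.63860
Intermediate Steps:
P = -4752 (P = -88*54 = -4752)
(15372 + 10168)/(44746 + P) = (15372 + 10168)/(44746 - 4752) = 25540/39994 = 25540*(1/39994) = 12770/19997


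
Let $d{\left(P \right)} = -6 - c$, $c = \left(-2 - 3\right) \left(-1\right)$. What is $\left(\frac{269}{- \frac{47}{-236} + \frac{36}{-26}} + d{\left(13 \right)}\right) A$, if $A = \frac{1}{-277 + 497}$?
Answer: $- \frac{865299}{800140} \approx -1.0814$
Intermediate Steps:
$c = 5$ ($c = \left(-5\right) \left(-1\right) = 5$)
$d{\left(P \right)} = -11$ ($d{\left(P \right)} = -6 - 5 = -11$)
$A = \frac{1}{220} \approx 0.0045455$
$\left(\frac{269}{- \frac{47}{-236} + \frac{36}{-26}} + d{\left(13 \right)}\right) A = \left(\frac{269}{- \frac{47}{-236} + \frac{36}{-26}} - 11\right) \frac{1}{220} = \left(\frac{269}{\left(-47\right) \left(- \frac{1}{236}\right) + 36 \left(- \frac{1}{26}\right)} - 11\right) \frac{1}{220} = \left(\frac{269}{\frac{47}{236} - \frac{18}{13}} - 11\right) \frac{1}{220} = \left(\frac{269}{- \frac{3637}{3068}} - 11\right) \frac{1}{220} = \left(269 \left(- \frac{3068}{3637}\right) - 11\right) \frac{1}{220} = \left(- \frac{825292}{3637} - 11\right) \frac{1}{220} = \left(- \frac{865299}{3637}\right) \frac{1}{220} = - \frac{865299}{800140}$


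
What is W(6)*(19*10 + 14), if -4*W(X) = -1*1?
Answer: 51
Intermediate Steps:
W(X) = 1/4 (W(X) = -(-1)/4 = -1/4*(-1) = 1/4)
W(6)*(19*10 + 14) = (19*10 + 14)/4 = (190 + 14)/4 = (1/4)*204 = 51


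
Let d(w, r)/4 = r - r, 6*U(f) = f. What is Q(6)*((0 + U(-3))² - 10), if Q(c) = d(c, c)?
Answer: 0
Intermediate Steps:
U(f) = f/6
d(w, r) = 0 (d(w, r) = 4*(r - r) = 4*0 = 0)
Q(c) = 0
Q(6)*((0 + U(-3))² - 10) = 0*((0 + (⅙)*(-3))² - 10) = 0*((0 - ½)² - 10) = 0*((-½)² - 10) = 0*(¼ - 10) = 0*(-39/4) = 0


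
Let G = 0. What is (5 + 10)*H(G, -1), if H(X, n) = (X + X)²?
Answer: 0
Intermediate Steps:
H(X, n) = 4*X² (H(X, n) = (2*X)² = 4*X²)
(5 + 10)*H(G, -1) = (5 + 10)*(4*0²) = 15*(4*0) = 15*0 = 0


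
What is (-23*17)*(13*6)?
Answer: -30498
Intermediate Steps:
(-23*17)*(13*6) = -391*78 = -30498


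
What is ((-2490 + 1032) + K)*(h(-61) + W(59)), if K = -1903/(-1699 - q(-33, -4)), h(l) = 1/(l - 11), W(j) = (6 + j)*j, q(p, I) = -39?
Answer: -667759838863/119520 ≈ -5.5870e+6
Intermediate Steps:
W(j) = j*(6 + j)
h(l) = 1/(-11 + l)
K = 1903/1660 (K = -1903/(-1699 - 1*(-39)) = -1903/(-1699 + 39) = -1903/(-1660) = -1903*(-1/1660) = 1903/1660 ≈ 1.1464)
((-2490 + 1032) + K)*(h(-61) + W(59)) = ((-2490 + 1032) + 1903/1660)*(1/(-11 - 61) + 59*(6 + 59)) = (-1458 + 1903/1660)*(1/(-72) + 59*65) = -2418377*(-1/72 + 3835)/1660 = -2418377/1660*276119/72 = -667759838863/119520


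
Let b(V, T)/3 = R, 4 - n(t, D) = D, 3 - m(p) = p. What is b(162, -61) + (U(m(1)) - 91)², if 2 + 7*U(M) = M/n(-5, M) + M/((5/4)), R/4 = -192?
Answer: 7302724/1225 ≈ 5961.4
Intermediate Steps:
m(p) = 3 - p
n(t, D) = 4 - D
R = -768 (R = 4*(-192) = -768)
b(V, T) = -2304 (b(V, T) = 3*(-768) = -2304)
U(M) = -2/7 + 4*M/35 + M/(7*(4 - M)) (U(M) = -2/7 + (M/(4 - M) + M/((5/4)))/7 = -2/7 + (M/(4 - M) + M/((5*(¼))))/7 = -2/7 + (M/(4 - M) + M/(5/4))/7 = -2/7 + (M/(4 - M) + M*(⅘))/7 = -2/7 + (M/(4 - M) + 4*M/5)/7 = -2/7 + (4*M/5 + M/(4 - M))/7 = -2/7 + (4*M/35 + M/(7*(4 - M))) = -2/7 + 4*M/35 + M/(7*(4 - M)))
b(162, -61) + (U(m(1)) - 91)² = -2304 + ((40 - 31*(3 - 1*1) + 4*(3 - 1*1)²)/(35*(-4 + (3 - 1*1))) - 91)² = -2304 + ((40 - 31*(3 - 1) + 4*(3 - 1)²)/(35*(-4 + (3 - 1))) - 91)² = -2304 + ((40 - 31*2 + 4*2²)/(35*(-4 + 2)) - 91)² = -2304 + ((1/35)*(40 - 62 + 4*4)/(-2) - 91)² = -2304 + ((1/35)*(-½)*(40 - 62 + 16) - 91)² = -2304 + ((1/35)*(-½)*(-6) - 91)² = -2304 + (3/35 - 91)² = -2304 + (-3182/35)² = -2304 + 10125124/1225 = 7302724/1225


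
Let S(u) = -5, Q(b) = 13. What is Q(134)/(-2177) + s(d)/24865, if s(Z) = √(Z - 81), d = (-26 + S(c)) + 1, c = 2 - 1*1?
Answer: -13/2177 + I*√111/24865 ≈ -0.0059715 + 0.00042371*I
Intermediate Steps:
c = 1 (c = 2 - 1 = 1)
d = -30 (d = (-26 - 5) + 1 = -31 + 1 = -30)
s(Z) = √(-81 + Z)
Q(134)/(-2177) + s(d)/24865 = 13/(-2177) + √(-81 - 30)/24865 = 13*(-1/2177) + √(-111)*(1/24865) = -13/2177 + (I*√111)*(1/24865) = -13/2177 + I*√111/24865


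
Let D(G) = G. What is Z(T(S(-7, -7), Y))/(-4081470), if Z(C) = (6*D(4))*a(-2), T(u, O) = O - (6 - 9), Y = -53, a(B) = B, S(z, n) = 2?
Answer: 8/680245 ≈ 1.1760e-5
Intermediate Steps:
T(u, O) = 3 + O (T(u, O) = O - 1*(-3) = O + 3 = 3 + O)
Z(C) = -48 (Z(C) = (6*4)*(-2) = 24*(-2) = -48)
Z(T(S(-7, -7), Y))/(-4081470) = -48/(-4081470) = -48*(-1/4081470) = 8/680245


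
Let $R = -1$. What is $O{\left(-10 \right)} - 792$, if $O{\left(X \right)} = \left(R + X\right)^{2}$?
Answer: $-671$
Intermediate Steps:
$O{\left(X \right)} = \left(-1 + X\right)^{2}$
$O{\left(-10 \right)} - 792 = \left(-1 - 10\right)^{2} - 792 = \left(-11\right)^{2} - 792 = 121 - 792 = -671$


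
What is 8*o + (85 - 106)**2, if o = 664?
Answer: 5753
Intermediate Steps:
8*o + (85 - 106)**2 = 8*664 + (85 - 106)**2 = 5312 + (-21)**2 = 5312 + 441 = 5753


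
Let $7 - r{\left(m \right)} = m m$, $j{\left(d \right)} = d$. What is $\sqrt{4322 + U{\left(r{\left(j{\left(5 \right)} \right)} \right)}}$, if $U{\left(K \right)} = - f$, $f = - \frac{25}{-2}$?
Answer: $\frac{13 \sqrt{102}}{2} \approx 65.647$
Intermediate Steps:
$r{\left(m \right)} = 7 - m^{2}$ ($r{\left(m \right)} = 7 - m m = 7 - m^{2}$)
$f = \frac{25}{2}$ ($f = \left(-25\right) \left(- \frac{1}{2}\right) = \frac{25}{2} \approx 12.5$)
$U{\left(K \right)} = - \frac{25}{2}$ ($U{\left(K \right)} = \left(-1\right) \frac{25}{2} = - \frac{25}{2}$)
$\sqrt{4322 + U{\left(r{\left(j{\left(5 \right)} \right)} \right)}} = \sqrt{4322 - \frac{25}{2}} = \sqrt{\frac{8619}{2}} = \frac{13 \sqrt{102}}{2}$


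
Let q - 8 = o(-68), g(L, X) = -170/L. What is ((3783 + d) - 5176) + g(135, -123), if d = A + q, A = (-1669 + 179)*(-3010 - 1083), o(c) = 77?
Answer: 164626040/27 ≈ 6.0973e+6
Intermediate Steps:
A = 6098570 (A = -1490*(-4093) = 6098570)
q = 85 (q = 8 + 77 = 85)
d = 6098655 (d = 6098570 + 85 = 6098655)
((3783 + d) - 5176) + g(135, -123) = ((3783 + 6098655) - 5176) - 170/135 = (6102438 - 5176) - 170*1/135 = 6097262 - 34/27 = 164626040/27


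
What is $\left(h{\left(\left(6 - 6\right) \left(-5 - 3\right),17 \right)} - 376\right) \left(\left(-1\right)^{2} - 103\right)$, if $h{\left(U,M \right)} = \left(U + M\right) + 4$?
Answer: $36210$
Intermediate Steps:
$h{\left(U,M \right)} = 4 + M + U$ ($h{\left(U,M \right)} = \left(M + U\right) + 4 = 4 + M + U$)
$\left(h{\left(\left(6 - 6\right) \left(-5 - 3\right),17 \right)} - 376\right) \left(\left(-1\right)^{2} - 103\right) = \left(\left(4 + 17 + \left(6 - 6\right) \left(-5 - 3\right)\right) - 376\right) \left(\left(-1\right)^{2} - 103\right) = \left(\left(4 + 17 + 0 \left(-8\right)\right) - 376\right) \left(1 - 103\right) = \left(\left(4 + 17 + 0\right) - 376\right) \left(-102\right) = \left(21 - 376\right) \left(-102\right) = \left(-355\right) \left(-102\right) = 36210$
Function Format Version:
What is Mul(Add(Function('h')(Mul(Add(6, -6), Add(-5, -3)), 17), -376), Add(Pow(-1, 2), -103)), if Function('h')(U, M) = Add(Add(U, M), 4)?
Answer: 36210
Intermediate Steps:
Function('h')(U, M) = Add(4, M, U) (Function('h')(U, M) = Add(Add(M, U), 4) = Add(4, M, U))
Mul(Add(Function('h')(Mul(Add(6, -6), Add(-5, -3)), 17), -376), Add(Pow(-1, 2), -103)) = Mul(Add(Add(4, 17, Mul(Add(6, -6), Add(-5, -3))), -376), Add(Pow(-1, 2), -103)) = Mul(Add(Add(4, 17, Mul(0, -8)), -376), Add(1, -103)) = Mul(Add(Add(4, 17, 0), -376), -102) = Mul(Add(21, -376), -102) = Mul(-355, -102) = 36210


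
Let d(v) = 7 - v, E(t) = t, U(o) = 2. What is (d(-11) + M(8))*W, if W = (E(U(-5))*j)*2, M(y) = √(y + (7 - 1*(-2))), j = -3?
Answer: -216 - 12*√17 ≈ -265.48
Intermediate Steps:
M(y) = √(9 + y) (M(y) = √(y + (7 + 2)) = √(y + 9) = √(9 + y))
W = -12 (W = (2*(-3))*2 = -6*2 = -12)
(d(-11) + M(8))*W = ((7 - 1*(-11)) + √(9 + 8))*(-12) = ((7 + 11) + √17)*(-12) = (18 + √17)*(-12) = -216 - 12*√17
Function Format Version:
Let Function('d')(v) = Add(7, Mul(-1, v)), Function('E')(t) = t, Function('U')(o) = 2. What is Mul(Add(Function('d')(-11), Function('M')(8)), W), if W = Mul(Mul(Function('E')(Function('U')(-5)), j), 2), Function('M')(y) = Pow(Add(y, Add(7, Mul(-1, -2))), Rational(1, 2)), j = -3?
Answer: Add(-216, Mul(-12, Pow(17, Rational(1, 2)))) ≈ -265.48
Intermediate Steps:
Function('M')(y) = Pow(Add(9, y), Rational(1, 2)) (Function('M')(y) = Pow(Add(y, Add(7, 2)), Rational(1, 2)) = Pow(Add(y, 9), Rational(1, 2)) = Pow(Add(9, y), Rational(1, 2)))
W = -12 (W = Mul(Mul(2, -3), 2) = Mul(-6, 2) = -12)
Mul(Add(Function('d')(-11), Function('M')(8)), W) = Mul(Add(Add(7, Mul(-1, -11)), Pow(Add(9, 8), Rational(1, 2))), -12) = Mul(Add(Add(7, 11), Pow(17, Rational(1, 2))), -12) = Mul(Add(18, Pow(17, Rational(1, 2))), -12) = Add(-216, Mul(-12, Pow(17, Rational(1, 2))))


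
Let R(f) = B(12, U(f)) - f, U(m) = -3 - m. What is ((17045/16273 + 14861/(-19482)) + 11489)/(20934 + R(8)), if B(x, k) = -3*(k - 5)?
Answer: 3642454640191/6649399510764 ≈ 0.54779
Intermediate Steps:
B(x, k) = 15 - 3*k (B(x, k) = -3*(-5 + k) = 15 - 3*k)
R(f) = 24 + 2*f (R(f) = (15 - 3*(-3 - f)) - f = (15 + (9 + 3*f)) - f = (24 + 3*f) - f = 24 + 2*f)
((17045/16273 + 14861/(-19482)) + 11489)/(20934 + R(8)) = ((17045/16273 + 14861/(-19482)) + 11489)/(20934 + (24 + 2*8)) = ((17045*(1/16273) + 14861*(-1/19482)) + 11489)/(20934 + (24 + 16)) = ((17045/16273 - 14861/19482) + 11489)/(20934 + 40) = (90237637/317030586 + 11489)/20974 = (3642454640191/317030586)*(1/20974) = 3642454640191/6649399510764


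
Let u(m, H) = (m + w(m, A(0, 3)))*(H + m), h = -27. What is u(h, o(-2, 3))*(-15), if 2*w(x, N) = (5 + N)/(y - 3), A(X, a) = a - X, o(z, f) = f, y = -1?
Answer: -10080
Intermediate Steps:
w(x, N) = -5/8 - N/8 (w(x, N) = ((5 + N)/(-1 - 3))/2 = ((5 + N)/(-4))/2 = ((5 + N)*(-1/4))/2 = (-5/4 - N/4)/2 = -5/8 - N/8)
u(m, H) = (-1 + m)*(H + m) (u(m, H) = (m + (-5/8 - (3 - 1*0)/8))*(H + m) = (m + (-5/8 - (3 + 0)/8))*(H + m) = (m + (-5/8 - 1/8*3))*(H + m) = (m + (-5/8 - 3/8))*(H + m) = (m - 1)*(H + m) = (-1 + m)*(H + m))
u(h, o(-2, 3))*(-15) = ((-27)**2 - 1*3 - 1*(-27) + 3*(-27))*(-15) = (729 - 3 + 27 - 81)*(-15) = 672*(-15) = -10080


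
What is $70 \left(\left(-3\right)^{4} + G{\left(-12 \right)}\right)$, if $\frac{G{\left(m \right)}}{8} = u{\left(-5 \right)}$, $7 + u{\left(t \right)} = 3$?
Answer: $3430$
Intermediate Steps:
$u{\left(t \right)} = -4$ ($u{\left(t \right)} = -7 + 3 = -4$)
$G{\left(m \right)} = -32$ ($G{\left(m \right)} = 8 \left(-4\right) = -32$)
$70 \left(\left(-3\right)^{4} + G{\left(-12 \right)}\right) = 70 \left(\left(-3\right)^{4} - 32\right) = 70 \left(81 - 32\right) = 70 \cdot 49 = 3430$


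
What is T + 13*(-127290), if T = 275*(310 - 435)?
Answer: -1689145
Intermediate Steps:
T = -34375 (T = 275*(-125) = -34375)
T + 13*(-127290) = -34375 + 13*(-127290) = -34375 - 1654770 = -1689145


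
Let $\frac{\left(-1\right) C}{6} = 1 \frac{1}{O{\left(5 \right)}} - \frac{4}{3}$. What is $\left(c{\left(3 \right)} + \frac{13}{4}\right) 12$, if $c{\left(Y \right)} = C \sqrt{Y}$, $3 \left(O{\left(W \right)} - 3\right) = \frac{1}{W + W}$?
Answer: $39 + \frac{6576 \sqrt{3}}{91} \approx 164.16$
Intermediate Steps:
$O{\left(W \right)} = 3 + \frac{1}{6 W}$ ($O{\left(W \right)} = 3 + \frac{1}{3 \left(W + W\right)} = 3 + \frac{1}{3 \cdot 2 W} = 3 + \frac{\frac{1}{2} \frac{1}{W}}{3} = 3 + \frac{1}{6 W}$)
$C = \frac{548}{91}$ ($C = - 6 \left(1 \frac{1}{3 + \frac{1}{6 \cdot 5}} - \frac{4}{3}\right) = - 6 \left(1 \frac{1}{3 + \frac{1}{6} \cdot \frac{1}{5}} - \frac{4}{3}\right) = - 6 \left(1 \frac{1}{3 + \frac{1}{30}} - \frac{4}{3}\right) = - 6 \left(1 \frac{1}{\frac{91}{30}} - \frac{4}{3}\right) = - 6 \left(1 \cdot \frac{30}{91} - \frac{4}{3}\right) = - 6 \left(\frac{30}{91} - \frac{4}{3}\right) = \left(-6\right) \left(- \frac{274}{273}\right) = \frac{548}{91} \approx 6.022$)
$c{\left(Y \right)} = \frac{548 \sqrt{Y}}{91}$
$\left(c{\left(3 \right)} + \frac{13}{4}\right) 12 = \left(\frac{548 \sqrt{3}}{91} + \frac{13}{4}\right) 12 = \left(\frac{13}{4} + \frac{548 \sqrt{3}}{91}\right) 12 = 39 + \frac{6576 \sqrt{3}}{91}$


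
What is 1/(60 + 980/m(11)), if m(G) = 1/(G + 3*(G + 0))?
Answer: 1/43180 ≈ 2.3159e-5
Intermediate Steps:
m(G) = 1/(4*G) (m(G) = 1/(G + 3*G) = 1/(4*G))
1/(60 + 980/m(11)) = 1/(60 + 980/(((¼)/11))) = 1/(60 + 980/(((¼)*(1/11)))) = 1/(60 + 980/(1/44)) = 1/(60 + 980*44) = 1/(60 + 43120) = 1/43180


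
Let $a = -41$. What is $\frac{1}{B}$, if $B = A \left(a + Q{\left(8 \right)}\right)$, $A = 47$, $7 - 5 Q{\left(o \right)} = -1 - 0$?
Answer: $- \frac{5}{9259} \approx -0.00054002$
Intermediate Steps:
$Q{\left(o \right)} = \frac{8}{5}$ ($Q{\left(o \right)} = \frac{7}{5} - \frac{-1 - 0}{5} = \frac{7}{5} - \frac{-1 + 0}{5} = \frac{7}{5} - - \frac{1}{5} = \frac{7}{5} + \frac{1}{5} = \frac{8}{5}$)
$B = - \frac{9259}{5}$ ($B = 47 \left(-41 + \frac{8}{5}\right) = 47 \left(- \frac{197}{5}\right) = - \frac{9259}{5} \approx -1851.8$)
$\frac{1}{B} = \frac{1}{- \frac{9259}{5}} = - \frac{5}{9259}$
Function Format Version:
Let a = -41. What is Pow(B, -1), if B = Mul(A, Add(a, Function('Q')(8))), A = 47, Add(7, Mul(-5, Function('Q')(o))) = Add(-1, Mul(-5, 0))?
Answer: Rational(-5, 9259) ≈ -0.00054002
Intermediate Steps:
Function('Q')(o) = Rational(8, 5) (Function('Q')(o) = Add(Rational(7, 5), Mul(Rational(-1, 5), Add(-1, Mul(-5, 0)))) = Add(Rational(7, 5), Mul(Rational(-1, 5), Add(-1, 0))) = Add(Rational(7, 5), Mul(Rational(-1, 5), -1)) = Add(Rational(7, 5), Rational(1, 5)) = Rational(8, 5))
B = Rational(-9259, 5) (B = Mul(47, Add(-41, Rational(8, 5))) = Mul(47, Rational(-197, 5)) = Rational(-9259, 5) ≈ -1851.8)
Pow(B, -1) = Pow(Rational(-9259, 5), -1) = Rational(-5, 9259)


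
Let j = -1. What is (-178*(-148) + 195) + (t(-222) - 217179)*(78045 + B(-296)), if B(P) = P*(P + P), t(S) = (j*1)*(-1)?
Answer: -55006165767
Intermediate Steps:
t(S) = 1 (t(S) = -1*1*(-1) = -1*(-1) = 1)
B(P) = 2*P**2 (B(P) = P*(2*P) = 2*P**2)
(-178*(-148) + 195) + (t(-222) - 217179)*(78045 + B(-296)) = (-178*(-148) + 195) + (1 - 217179)*(78045 + 2*(-296)**2) = (26344 + 195) - 217178*(78045 + 2*87616) = 26539 - 217178*(78045 + 175232) = 26539 - 217178*253277 = 26539 - 55006192306 = -55006165767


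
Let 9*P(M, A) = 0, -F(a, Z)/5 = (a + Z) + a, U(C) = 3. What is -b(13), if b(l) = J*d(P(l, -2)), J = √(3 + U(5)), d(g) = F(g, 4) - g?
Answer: 20*√6 ≈ 48.990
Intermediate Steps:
F(a, Z) = -10*a - 5*Z (F(a, Z) = -5*((a + Z) + a) = -5*((Z + a) + a) = -5*(Z + 2*a) = -10*a - 5*Z)
P(M, A) = 0 (P(M, A) = (⅑)*0 = 0)
d(g) = -20 - 11*g (d(g) = (-10*g - 5*4) - g = (-10*g - 20) - g = (-20 - 10*g) - g = -20 - 11*g)
J = √6 (J = √(3 + 3) = √6 ≈ 2.4495)
b(l) = -20*√6 (b(l) = √6*(-20 - 11*0) = √6*(-20 + 0) = √6*(-20) = -20*√6)
-b(13) = -(-20)*√6 = 20*√6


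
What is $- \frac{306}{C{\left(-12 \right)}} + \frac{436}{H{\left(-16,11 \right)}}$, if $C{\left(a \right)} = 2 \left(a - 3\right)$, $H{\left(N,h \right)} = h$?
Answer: $\frac{2741}{55} \approx 49.836$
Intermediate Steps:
$C{\left(a \right)} = -6 + 2 a$ ($C{\left(a \right)} = 2 \left(-3 + a\right) = -6 + 2 a$)
$- \frac{306}{C{\left(-12 \right)}} + \frac{436}{H{\left(-16,11 \right)}} = - \frac{306}{-6 + 2 \left(-12\right)} + \frac{436}{11} = - \frac{306}{-6 - 24} + 436 \cdot \frac{1}{11} = - \frac{306}{-30} + \frac{436}{11} = \left(-306\right) \left(- \frac{1}{30}\right) + \frac{436}{11} = \frac{51}{5} + \frac{436}{11} = \frac{2741}{55}$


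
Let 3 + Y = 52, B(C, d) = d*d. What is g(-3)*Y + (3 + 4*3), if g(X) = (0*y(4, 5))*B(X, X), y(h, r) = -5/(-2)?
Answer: 15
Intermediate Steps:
y(h, r) = 5/2 (y(h, r) = -5*(-½) = 5/2)
B(C, d) = d²
g(X) = 0 (g(X) = (0*(5/2))*X² = 0*X² = 0)
Y = 49 (Y = -3 + 52 = 49)
g(-3)*Y + (3 + 4*3) = 0*49 + (3 + 4*3) = 0 + (3 + 12) = 0 + 15 = 15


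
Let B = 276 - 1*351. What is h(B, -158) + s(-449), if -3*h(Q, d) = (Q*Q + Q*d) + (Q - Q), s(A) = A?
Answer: -6274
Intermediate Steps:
B = -75 (B = 276 - 351 = -75)
h(Q, d) = -Q²/3 - Q*d/3 (h(Q, d) = -((Q*Q + Q*d) + (Q - Q))/3 = -((Q² + Q*d) + 0)/3 = -(Q² + Q*d)/3 = -Q²/3 - Q*d/3)
h(B, -158) + s(-449) = -⅓*(-75)*(-75 - 158) - 449 = -⅓*(-75)*(-233) - 449 = -5825 - 449 = -6274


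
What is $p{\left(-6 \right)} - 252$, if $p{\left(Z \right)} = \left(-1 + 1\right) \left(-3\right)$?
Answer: $-252$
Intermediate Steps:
$p{\left(Z \right)} = 0$ ($p{\left(Z \right)} = 0 \left(-3\right) = 0$)
$p{\left(-6 \right)} - 252 = 0 - 252 = -252$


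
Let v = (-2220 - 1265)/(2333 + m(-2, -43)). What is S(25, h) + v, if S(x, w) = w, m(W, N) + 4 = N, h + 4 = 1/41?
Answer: -515503/93726 ≈ -5.5001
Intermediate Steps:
h = -163/41 (h = -4 + 1/41 = -163/41 ≈ -3.9756)
m(W, N) = -4 + N
v = -3485/2286 (v = (-2220 - 1265)/(2333 + (-4 - 43)) = -3485/(2333 - 47) = -3485/2286 ≈ -1.5245)
S(25, h) + v = -163/41 - 3485/2286 = -515503/93726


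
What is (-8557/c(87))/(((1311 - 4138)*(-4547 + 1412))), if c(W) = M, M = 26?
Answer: -8557/230428770 ≈ -3.7135e-5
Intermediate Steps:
c(W) = 26
(-8557/c(87))/(((1311 - 4138)*(-4547 + 1412))) = (-8557/26)/(((1311 - 4138)*(-4547 + 1412))) = (-8557*1/26)/((-2827*(-3135))) = -8557/26/8862645 = -8557/26*1/8862645 = -8557/230428770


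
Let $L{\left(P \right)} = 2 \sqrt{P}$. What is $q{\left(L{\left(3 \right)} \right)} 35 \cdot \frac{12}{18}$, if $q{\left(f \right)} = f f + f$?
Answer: $280 + \frac{140 \sqrt{3}}{3} \approx 360.83$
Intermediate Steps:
$q{\left(f \right)} = f + f^{2}$ ($q{\left(f \right)} = f^{2} + f = f + f^{2}$)
$q{\left(L{\left(3 \right)} \right)} 35 \cdot \frac{12}{18} = 2 \sqrt{3} \left(1 + 2 \sqrt{3}\right) 35 \cdot \frac{12}{18} = 2 \sqrt{3} \left(1 + 2 \sqrt{3}\right) 35 \cdot 12 \cdot \frac{1}{18} = 70 \sqrt{3} \left(1 + 2 \sqrt{3}\right) \frac{2}{3} = \frac{140 \sqrt{3} \left(1 + 2 \sqrt{3}\right)}{3}$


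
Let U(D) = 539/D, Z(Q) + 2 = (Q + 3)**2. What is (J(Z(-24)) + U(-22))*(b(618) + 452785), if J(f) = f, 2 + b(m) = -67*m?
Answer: 341031533/2 ≈ 1.7052e+8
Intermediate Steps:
b(m) = -2 - 67*m
Z(Q) = -2 + (3 + Q)**2 (Z(Q) = -2 + (Q + 3)**2 = -2 + (3 + Q)**2)
(J(Z(-24)) + U(-22))*(b(618) + 452785) = ((-2 + (3 - 24)**2) + 539/(-22))*((-2 - 67*618) + 452785) = ((-2 + (-21)**2) + 539*(-1/22))*((-2 - 41406) + 452785) = ((-2 + 441) - 49/2)*(-41408 + 452785) = (439 - 49/2)*411377 = (829/2)*411377 = 341031533/2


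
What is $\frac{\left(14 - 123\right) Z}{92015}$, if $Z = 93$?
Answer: $- \frac{10137}{92015} \approx -0.11017$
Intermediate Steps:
$\frac{\left(14 - 123\right) Z}{92015} = \frac{\left(14 - 123\right) 93}{92015} = \left(-109\right) 93 \cdot \frac{1}{92015} = \left(-10137\right) \frac{1}{92015} = - \frac{10137}{92015}$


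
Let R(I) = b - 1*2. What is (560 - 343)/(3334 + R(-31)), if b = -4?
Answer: 217/3328 ≈ 0.065204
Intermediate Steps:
R(I) = -6 (R(I) = -4 - 1*2 = -4 - 2 = -6)
(560 - 343)/(3334 + R(-31)) = (560 - 343)/(3334 - 6) = 217/3328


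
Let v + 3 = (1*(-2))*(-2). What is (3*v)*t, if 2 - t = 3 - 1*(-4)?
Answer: -15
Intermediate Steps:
t = -5 (t = 2 - (3 - 1*(-4)) = 2 - (3 + 4) = 2 - 1*7 = 2 - 7 = -5)
v = 1 (v = -3 + (1*(-2))*(-2) = -3 - 2*(-2) = -3 + 4 = 1)
(3*v)*t = (3*1)*(-5) = 3*(-5) = -15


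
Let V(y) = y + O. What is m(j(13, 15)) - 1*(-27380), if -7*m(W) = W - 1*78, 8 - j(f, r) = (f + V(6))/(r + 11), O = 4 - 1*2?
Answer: 712143/26 ≈ 27390.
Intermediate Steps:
O = 2 (O = 4 - 2 = 2)
V(y) = 2 + y (V(y) = y + 2 = 2 + y)
j(f, r) = 8 - (8 + f)/(11 + r) (j(f, r) = 8 - (f + (2 + 6))/(r + 11) = 8 - (f + 8)/(11 + r) = 8 - (8 + f)/(11 + r))
m(W) = 78/7 - W/7 (m(W) = -(W - 1*78)/7 = -(W - 78)/7 = -(-78 + W)/7 = 78/7 - W/7)
m(j(13, 15)) - 1*(-27380) = (78/7 - (80 - 1*13 + 8*15)/(7*(11 + 15))) - 1*(-27380) = (78/7 - (80 - 13 + 120)/(7*26)) + 27380 = (78/7 - 187/182) + 27380 = 263/26 + 27380 = 712143/26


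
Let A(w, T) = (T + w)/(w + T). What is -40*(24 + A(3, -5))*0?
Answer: 0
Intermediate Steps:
A(w, T) = 1 (A(w, T) = (T + w)/(T + w) = 1)
-40*(24 + A(3, -5))*0 = -40*(24 + 1)*0 = -40*25*0 = -1000*0 = 0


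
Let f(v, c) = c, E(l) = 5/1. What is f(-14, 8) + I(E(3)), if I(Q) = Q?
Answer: 13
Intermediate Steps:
E(l) = 5 (E(l) = 5*1 = 5)
f(-14, 8) + I(E(3)) = 8 + 5 = 13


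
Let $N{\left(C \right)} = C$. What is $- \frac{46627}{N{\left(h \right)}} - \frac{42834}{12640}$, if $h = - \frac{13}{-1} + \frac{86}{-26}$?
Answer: $- \frac{273826633}{56880} \approx -4814.1$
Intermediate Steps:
$h = \frac{126}{13}$ ($h = \left(-13\right) \left(-1\right) + 86 \left(- \frac{1}{26}\right) = 13 - \frac{43}{13} = \frac{126}{13} \approx 9.6923$)
$- \frac{46627}{N{\left(h \right)}} - \frac{42834}{12640} = - \frac{46627}{\frac{126}{13}} - \frac{42834}{12640} = \left(-46627\right) \frac{13}{126} - \frac{21417}{6320} = - \frac{86593}{18} - \frac{21417}{6320} = - \frac{273826633}{56880}$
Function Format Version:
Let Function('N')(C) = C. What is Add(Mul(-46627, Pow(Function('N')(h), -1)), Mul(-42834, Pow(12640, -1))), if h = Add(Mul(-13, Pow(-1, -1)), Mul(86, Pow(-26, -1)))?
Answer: Rational(-273826633, 56880) ≈ -4814.1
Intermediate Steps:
h = Rational(126, 13) (h = Add(Mul(-13, -1), Mul(86, Rational(-1, 26))) = Add(13, Rational(-43, 13)) = Rational(126, 13) ≈ 9.6923)
Add(Mul(-46627, Pow(Function('N')(h), -1)), Mul(-42834, Pow(12640, -1))) = Add(Mul(-46627, Pow(Rational(126, 13), -1)), Mul(-42834, Pow(12640, -1))) = Add(Mul(-46627, Rational(13, 126)), Mul(-42834, Rational(1, 12640))) = Add(Rational(-86593, 18), Rational(-21417, 6320)) = Rational(-273826633, 56880)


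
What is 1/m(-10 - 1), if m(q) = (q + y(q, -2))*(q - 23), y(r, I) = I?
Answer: 1/442 ≈ 0.0022624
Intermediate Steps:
m(q) = (-23 + q)*(-2 + q) (m(q) = (q - 2)*(q - 23) = (-2 + q)*(-23 + q) = (-23 + q)*(-2 + q))
1/m(-10 - 1) = 1/(46 + (-10 - 1)² - 25*(-10 - 1)) = 1/(46 + (-11)² - 25*(-11)) = 1/(46 + 121 + 275) = 1/442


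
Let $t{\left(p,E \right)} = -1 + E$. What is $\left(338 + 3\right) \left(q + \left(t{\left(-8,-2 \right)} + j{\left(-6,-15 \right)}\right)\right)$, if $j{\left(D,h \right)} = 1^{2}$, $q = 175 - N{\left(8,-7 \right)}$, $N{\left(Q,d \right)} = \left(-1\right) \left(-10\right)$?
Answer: $55583$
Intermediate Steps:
$N{\left(Q,d \right)} = 10$
$q = 165$ ($q = 175 - 10 = 165$)
$j{\left(D,h \right)} = 1$
$\left(338 + 3\right) \left(q + \left(t{\left(-8,-2 \right)} + j{\left(-6,-15 \right)}\right)\right) = \left(338 + 3\right) \left(165 + \left(\left(-1 - 2\right) + 1\right)\right) = 341 \left(165 + \left(-3 + 1\right)\right) = 341 \left(165 - 2\right) = 341 \cdot 163 = 55583$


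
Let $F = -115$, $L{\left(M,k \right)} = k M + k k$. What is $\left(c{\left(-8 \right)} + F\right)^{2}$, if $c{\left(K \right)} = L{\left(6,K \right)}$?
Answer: $9801$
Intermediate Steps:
$L{\left(M,k \right)} = k^{2} + M k$ ($L{\left(M,k \right)} = M k + k^{2} = k^{2} + M k$)
$c{\left(K \right)} = K \left(6 + K\right)$
$\left(c{\left(-8 \right)} + F\right)^{2} = \left(- 8 \left(6 - 8\right) - 115\right)^{2} = \left(\left(-8\right) \left(-2\right) - 115\right)^{2} = \left(16 - 115\right)^{2} = \left(-99\right)^{2} = 9801$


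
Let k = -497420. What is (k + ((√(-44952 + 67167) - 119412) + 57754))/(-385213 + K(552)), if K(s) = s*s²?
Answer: -559078/167811395 + √22215/167811395 ≈ -0.0033307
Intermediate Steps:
K(s) = s³
(k + ((√(-44952 + 67167) - 119412) + 57754))/(-385213 + K(552)) = (-497420 + ((√(-44952 + 67167) - 119412) + 57754))/(-385213 + 552³) = (-497420 + ((√22215 - 119412) + 57754))/(-385213 + 168196608) = (-497420 + ((-119412 + √22215) + 57754))/167811395 = (-497420 + (-61658 + √22215))*(1/167811395) = (-559078 + √22215)*(1/167811395) = -559078/167811395 + √22215/167811395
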